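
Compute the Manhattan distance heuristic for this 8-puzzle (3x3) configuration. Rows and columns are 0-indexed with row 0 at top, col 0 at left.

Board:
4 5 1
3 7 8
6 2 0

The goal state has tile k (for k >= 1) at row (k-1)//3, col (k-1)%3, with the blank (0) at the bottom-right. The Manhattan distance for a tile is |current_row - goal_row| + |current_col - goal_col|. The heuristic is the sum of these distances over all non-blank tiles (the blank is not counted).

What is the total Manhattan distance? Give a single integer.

Tile 4: (0,0)->(1,0) = 1
Tile 5: (0,1)->(1,1) = 1
Tile 1: (0,2)->(0,0) = 2
Tile 3: (1,0)->(0,2) = 3
Tile 7: (1,1)->(2,0) = 2
Tile 8: (1,2)->(2,1) = 2
Tile 6: (2,0)->(1,2) = 3
Tile 2: (2,1)->(0,1) = 2
Sum: 1 + 1 + 2 + 3 + 2 + 2 + 3 + 2 = 16

Answer: 16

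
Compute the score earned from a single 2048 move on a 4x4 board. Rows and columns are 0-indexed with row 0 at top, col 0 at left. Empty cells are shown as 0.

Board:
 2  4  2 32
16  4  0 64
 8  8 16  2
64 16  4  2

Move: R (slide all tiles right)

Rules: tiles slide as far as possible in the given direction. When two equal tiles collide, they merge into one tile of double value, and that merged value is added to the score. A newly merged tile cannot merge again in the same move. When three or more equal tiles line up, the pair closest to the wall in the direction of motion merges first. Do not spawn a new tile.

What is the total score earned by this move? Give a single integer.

Answer: 16

Derivation:
Slide right:
row 0: [2, 4, 2, 32] -> [2, 4, 2, 32]  score +0 (running 0)
row 1: [16, 4, 0, 64] -> [0, 16, 4, 64]  score +0 (running 0)
row 2: [8, 8, 16, 2] -> [0, 16, 16, 2]  score +16 (running 16)
row 3: [64, 16, 4, 2] -> [64, 16, 4, 2]  score +0 (running 16)
Board after move:
 2  4  2 32
 0 16  4 64
 0 16 16  2
64 16  4  2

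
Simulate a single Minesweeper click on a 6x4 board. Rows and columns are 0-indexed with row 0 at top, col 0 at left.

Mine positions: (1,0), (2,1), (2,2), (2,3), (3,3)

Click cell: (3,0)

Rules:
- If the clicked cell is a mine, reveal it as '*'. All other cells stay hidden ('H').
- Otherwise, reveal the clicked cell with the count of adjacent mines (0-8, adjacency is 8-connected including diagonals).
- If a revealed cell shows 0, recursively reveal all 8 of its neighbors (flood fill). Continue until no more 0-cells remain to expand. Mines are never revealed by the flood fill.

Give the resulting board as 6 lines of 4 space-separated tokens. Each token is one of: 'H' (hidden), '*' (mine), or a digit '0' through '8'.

H H H H
H H H H
H H H H
1 H H H
H H H H
H H H H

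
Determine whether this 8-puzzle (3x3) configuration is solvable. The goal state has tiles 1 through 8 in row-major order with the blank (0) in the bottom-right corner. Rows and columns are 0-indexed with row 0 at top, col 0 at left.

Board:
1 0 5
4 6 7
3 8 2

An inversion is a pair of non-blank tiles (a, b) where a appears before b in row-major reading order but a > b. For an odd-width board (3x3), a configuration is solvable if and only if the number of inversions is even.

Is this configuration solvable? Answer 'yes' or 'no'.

Answer: no

Derivation:
Inversions (pairs i<j in row-major order where tile[i] > tile[j] > 0): 11
11 is odd, so the puzzle is not solvable.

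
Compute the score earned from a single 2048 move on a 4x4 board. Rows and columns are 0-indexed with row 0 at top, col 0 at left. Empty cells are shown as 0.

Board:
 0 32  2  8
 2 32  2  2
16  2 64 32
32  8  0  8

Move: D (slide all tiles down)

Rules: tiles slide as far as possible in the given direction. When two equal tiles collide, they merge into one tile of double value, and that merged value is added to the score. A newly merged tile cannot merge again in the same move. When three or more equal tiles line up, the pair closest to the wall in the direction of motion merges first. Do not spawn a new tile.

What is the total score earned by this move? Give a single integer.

Slide down:
col 0: [0, 2, 16, 32] -> [0, 2, 16, 32]  score +0 (running 0)
col 1: [32, 32, 2, 8] -> [0, 64, 2, 8]  score +64 (running 64)
col 2: [2, 2, 64, 0] -> [0, 0, 4, 64]  score +4 (running 68)
col 3: [8, 2, 32, 8] -> [8, 2, 32, 8]  score +0 (running 68)
Board after move:
 0  0  0  8
 2 64  0  2
16  2  4 32
32  8 64  8

Answer: 68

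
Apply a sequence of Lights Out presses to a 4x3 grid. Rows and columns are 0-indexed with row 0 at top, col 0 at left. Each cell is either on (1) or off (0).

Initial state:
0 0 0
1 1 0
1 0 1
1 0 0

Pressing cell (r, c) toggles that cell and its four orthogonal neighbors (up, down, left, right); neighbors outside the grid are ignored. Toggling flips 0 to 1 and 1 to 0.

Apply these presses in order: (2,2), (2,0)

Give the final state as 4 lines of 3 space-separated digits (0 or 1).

Answer: 0 0 0
0 1 1
0 0 0
0 0 1

Derivation:
After press 1 at (2,2):
0 0 0
1 1 1
1 1 0
1 0 1

After press 2 at (2,0):
0 0 0
0 1 1
0 0 0
0 0 1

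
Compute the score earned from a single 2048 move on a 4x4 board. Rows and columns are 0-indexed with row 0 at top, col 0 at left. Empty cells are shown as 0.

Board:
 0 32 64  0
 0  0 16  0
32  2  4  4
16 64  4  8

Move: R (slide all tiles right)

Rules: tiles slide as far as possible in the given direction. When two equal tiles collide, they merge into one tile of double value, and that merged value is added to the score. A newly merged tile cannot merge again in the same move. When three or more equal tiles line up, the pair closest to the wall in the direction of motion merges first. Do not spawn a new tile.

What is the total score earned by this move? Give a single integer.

Answer: 8

Derivation:
Slide right:
row 0: [0, 32, 64, 0] -> [0, 0, 32, 64]  score +0 (running 0)
row 1: [0, 0, 16, 0] -> [0, 0, 0, 16]  score +0 (running 0)
row 2: [32, 2, 4, 4] -> [0, 32, 2, 8]  score +8 (running 8)
row 3: [16, 64, 4, 8] -> [16, 64, 4, 8]  score +0 (running 8)
Board after move:
 0  0 32 64
 0  0  0 16
 0 32  2  8
16 64  4  8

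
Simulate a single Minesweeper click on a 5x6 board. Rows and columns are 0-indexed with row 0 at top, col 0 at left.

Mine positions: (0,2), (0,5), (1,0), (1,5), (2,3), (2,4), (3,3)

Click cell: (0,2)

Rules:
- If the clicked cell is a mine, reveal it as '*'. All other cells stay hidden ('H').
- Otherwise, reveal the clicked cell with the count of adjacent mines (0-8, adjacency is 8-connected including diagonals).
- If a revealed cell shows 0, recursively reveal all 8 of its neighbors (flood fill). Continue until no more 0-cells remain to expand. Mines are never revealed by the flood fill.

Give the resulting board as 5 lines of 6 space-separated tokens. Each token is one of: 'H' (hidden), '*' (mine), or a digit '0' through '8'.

H H * H H H
H H H H H H
H H H H H H
H H H H H H
H H H H H H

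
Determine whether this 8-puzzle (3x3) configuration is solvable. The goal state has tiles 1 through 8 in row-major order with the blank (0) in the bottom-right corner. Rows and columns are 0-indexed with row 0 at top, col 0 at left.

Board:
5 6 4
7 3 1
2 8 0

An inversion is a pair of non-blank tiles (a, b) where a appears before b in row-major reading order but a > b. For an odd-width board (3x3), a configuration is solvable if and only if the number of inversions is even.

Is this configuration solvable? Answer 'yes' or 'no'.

Answer: yes

Derivation:
Inversions (pairs i<j in row-major order where tile[i] > tile[j] > 0): 16
16 is even, so the puzzle is solvable.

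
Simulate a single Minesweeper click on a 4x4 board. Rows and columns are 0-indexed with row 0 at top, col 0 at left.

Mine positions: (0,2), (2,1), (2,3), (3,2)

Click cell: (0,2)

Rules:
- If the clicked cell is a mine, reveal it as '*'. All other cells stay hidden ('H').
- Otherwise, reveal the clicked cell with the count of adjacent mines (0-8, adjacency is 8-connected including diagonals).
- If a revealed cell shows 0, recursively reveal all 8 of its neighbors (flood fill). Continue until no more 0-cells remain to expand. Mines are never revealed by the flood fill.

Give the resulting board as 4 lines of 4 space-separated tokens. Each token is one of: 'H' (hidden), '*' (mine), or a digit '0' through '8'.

H H * H
H H H H
H H H H
H H H H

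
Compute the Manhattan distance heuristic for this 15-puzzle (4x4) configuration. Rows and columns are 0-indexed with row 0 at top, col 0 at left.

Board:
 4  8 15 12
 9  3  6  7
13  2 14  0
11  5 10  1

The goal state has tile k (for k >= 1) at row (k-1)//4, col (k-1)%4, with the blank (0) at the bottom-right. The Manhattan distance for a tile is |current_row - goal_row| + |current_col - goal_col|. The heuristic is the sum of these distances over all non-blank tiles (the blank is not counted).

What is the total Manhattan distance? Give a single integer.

Tile 4: (0,0)->(0,3) = 3
Tile 8: (0,1)->(1,3) = 3
Tile 15: (0,2)->(3,2) = 3
Tile 12: (0,3)->(2,3) = 2
Tile 9: (1,0)->(2,0) = 1
Tile 3: (1,1)->(0,2) = 2
Tile 6: (1,2)->(1,1) = 1
Tile 7: (1,3)->(1,2) = 1
Tile 13: (2,0)->(3,0) = 1
Tile 2: (2,1)->(0,1) = 2
Tile 14: (2,2)->(3,1) = 2
Tile 11: (3,0)->(2,2) = 3
Tile 5: (3,1)->(1,0) = 3
Tile 10: (3,2)->(2,1) = 2
Tile 1: (3,3)->(0,0) = 6
Sum: 3 + 3 + 3 + 2 + 1 + 2 + 1 + 1 + 1 + 2 + 2 + 3 + 3 + 2 + 6 = 35

Answer: 35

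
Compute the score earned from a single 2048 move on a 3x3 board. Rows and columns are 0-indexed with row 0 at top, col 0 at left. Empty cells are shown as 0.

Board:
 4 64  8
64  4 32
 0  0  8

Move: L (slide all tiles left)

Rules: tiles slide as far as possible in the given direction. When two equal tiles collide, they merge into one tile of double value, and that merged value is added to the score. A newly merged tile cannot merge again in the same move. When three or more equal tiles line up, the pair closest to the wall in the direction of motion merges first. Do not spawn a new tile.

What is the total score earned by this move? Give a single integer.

Slide left:
row 0: [4, 64, 8] -> [4, 64, 8]  score +0 (running 0)
row 1: [64, 4, 32] -> [64, 4, 32]  score +0 (running 0)
row 2: [0, 0, 8] -> [8, 0, 0]  score +0 (running 0)
Board after move:
 4 64  8
64  4 32
 8  0  0

Answer: 0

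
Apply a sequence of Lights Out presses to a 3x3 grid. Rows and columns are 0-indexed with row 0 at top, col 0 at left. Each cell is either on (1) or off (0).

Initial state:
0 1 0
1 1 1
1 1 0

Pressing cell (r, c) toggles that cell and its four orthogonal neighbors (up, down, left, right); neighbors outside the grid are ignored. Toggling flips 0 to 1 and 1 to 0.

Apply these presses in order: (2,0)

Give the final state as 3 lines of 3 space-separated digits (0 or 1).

After press 1 at (2,0):
0 1 0
0 1 1
0 0 0

Answer: 0 1 0
0 1 1
0 0 0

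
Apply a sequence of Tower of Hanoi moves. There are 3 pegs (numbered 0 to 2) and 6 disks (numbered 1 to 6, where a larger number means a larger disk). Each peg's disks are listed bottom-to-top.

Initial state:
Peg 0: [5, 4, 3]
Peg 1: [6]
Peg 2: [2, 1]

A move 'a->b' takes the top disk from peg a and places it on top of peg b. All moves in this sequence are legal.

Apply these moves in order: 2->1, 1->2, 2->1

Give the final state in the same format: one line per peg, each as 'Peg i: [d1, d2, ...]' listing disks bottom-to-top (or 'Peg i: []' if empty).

Answer: Peg 0: [5, 4, 3]
Peg 1: [6, 1]
Peg 2: [2]

Derivation:
After move 1 (2->1):
Peg 0: [5, 4, 3]
Peg 1: [6, 1]
Peg 2: [2]

After move 2 (1->2):
Peg 0: [5, 4, 3]
Peg 1: [6]
Peg 2: [2, 1]

After move 3 (2->1):
Peg 0: [5, 4, 3]
Peg 1: [6, 1]
Peg 2: [2]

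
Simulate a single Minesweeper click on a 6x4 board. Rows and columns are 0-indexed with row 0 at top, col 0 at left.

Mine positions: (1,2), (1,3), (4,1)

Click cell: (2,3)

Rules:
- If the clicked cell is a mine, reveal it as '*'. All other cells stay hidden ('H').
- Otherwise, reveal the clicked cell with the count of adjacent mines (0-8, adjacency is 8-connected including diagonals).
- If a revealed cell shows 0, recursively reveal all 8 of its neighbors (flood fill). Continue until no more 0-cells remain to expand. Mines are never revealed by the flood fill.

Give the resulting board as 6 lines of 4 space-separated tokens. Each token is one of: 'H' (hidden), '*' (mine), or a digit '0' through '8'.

H H H H
H H H H
H H H 2
H H H H
H H H H
H H H H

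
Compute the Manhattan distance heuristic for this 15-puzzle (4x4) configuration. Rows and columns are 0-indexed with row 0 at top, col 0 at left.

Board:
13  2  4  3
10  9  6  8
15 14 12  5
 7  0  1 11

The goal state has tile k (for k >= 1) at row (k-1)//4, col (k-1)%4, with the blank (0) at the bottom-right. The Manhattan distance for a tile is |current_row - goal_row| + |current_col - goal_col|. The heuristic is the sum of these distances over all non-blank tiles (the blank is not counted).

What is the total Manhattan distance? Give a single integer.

Answer: 30

Derivation:
Tile 13: at (0,0), goal (3,0), distance |0-3|+|0-0| = 3
Tile 2: at (0,1), goal (0,1), distance |0-0|+|1-1| = 0
Tile 4: at (0,2), goal (0,3), distance |0-0|+|2-3| = 1
Tile 3: at (0,3), goal (0,2), distance |0-0|+|3-2| = 1
Tile 10: at (1,0), goal (2,1), distance |1-2|+|0-1| = 2
Tile 9: at (1,1), goal (2,0), distance |1-2|+|1-0| = 2
Tile 6: at (1,2), goal (1,1), distance |1-1|+|2-1| = 1
Tile 8: at (1,3), goal (1,3), distance |1-1|+|3-3| = 0
Tile 15: at (2,0), goal (3,2), distance |2-3|+|0-2| = 3
Tile 14: at (2,1), goal (3,1), distance |2-3|+|1-1| = 1
Tile 12: at (2,2), goal (2,3), distance |2-2|+|2-3| = 1
Tile 5: at (2,3), goal (1,0), distance |2-1|+|3-0| = 4
Tile 7: at (3,0), goal (1,2), distance |3-1|+|0-2| = 4
Tile 1: at (3,2), goal (0,0), distance |3-0|+|2-0| = 5
Tile 11: at (3,3), goal (2,2), distance |3-2|+|3-2| = 2
Sum: 3 + 0 + 1 + 1 + 2 + 2 + 1 + 0 + 3 + 1 + 1 + 4 + 4 + 5 + 2 = 30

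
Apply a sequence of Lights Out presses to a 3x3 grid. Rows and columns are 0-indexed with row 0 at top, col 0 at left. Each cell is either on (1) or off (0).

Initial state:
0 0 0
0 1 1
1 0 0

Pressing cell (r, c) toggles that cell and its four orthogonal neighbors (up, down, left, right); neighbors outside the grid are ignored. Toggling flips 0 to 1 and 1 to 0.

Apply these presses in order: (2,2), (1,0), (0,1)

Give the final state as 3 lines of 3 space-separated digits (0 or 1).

After press 1 at (2,2):
0 0 0
0 1 0
1 1 1

After press 2 at (1,0):
1 0 0
1 0 0
0 1 1

After press 3 at (0,1):
0 1 1
1 1 0
0 1 1

Answer: 0 1 1
1 1 0
0 1 1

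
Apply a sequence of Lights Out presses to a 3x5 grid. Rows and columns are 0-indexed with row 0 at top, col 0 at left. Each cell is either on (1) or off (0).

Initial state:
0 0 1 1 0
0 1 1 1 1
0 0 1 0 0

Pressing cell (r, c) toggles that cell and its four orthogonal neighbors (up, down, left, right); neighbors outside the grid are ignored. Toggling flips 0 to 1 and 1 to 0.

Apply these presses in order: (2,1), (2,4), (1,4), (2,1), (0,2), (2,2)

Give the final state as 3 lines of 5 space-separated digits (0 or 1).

Answer: 0 1 0 0 1
0 1 1 0 1
0 1 0 0 0

Derivation:
After press 1 at (2,1):
0 0 1 1 0
0 0 1 1 1
1 1 0 0 0

After press 2 at (2,4):
0 0 1 1 0
0 0 1 1 0
1 1 0 1 1

After press 3 at (1,4):
0 0 1 1 1
0 0 1 0 1
1 1 0 1 0

After press 4 at (2,1):
0 0 1 1 1
0 1 1 0 1
0 0 1 1 0

After press 5 at (0,2):
0 1 0 0 1
0 1 0 0 1
0 0 1 1 0

After press 6 at (2,2):
0 1 0 0 1
0 1 1 0 1
0 1 0 0 0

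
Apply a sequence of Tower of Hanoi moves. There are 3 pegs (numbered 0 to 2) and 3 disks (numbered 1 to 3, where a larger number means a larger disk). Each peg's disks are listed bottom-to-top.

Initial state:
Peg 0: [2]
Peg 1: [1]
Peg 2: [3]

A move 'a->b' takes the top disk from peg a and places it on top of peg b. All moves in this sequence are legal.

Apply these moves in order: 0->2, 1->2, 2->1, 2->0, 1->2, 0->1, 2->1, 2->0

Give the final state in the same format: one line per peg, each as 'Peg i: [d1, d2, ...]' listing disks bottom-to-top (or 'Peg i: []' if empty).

Answer: Peg 0: [3]
Peg 1: [2, 1]
Peg 2: []

Derivation:
After move 1 (0->2):
Peg 0: []
Peg 1: [1]
Peg 2: [3, 2]

After move 2 (1->2):
Peg 0: []
Peg 1: []
Peg 2: [3, 2, 1]

After move 3 (2->1):
Peg 0: []
Peg 1: [1]
Peg 2: [3, 2]

After move 4 (2->0):
Peg 0: [2]
Peg 1: [1]
Peg 2: [3]

After move 5 (1->2):
Peg 0: [2]
Peg 1: []
Peg 2: [3, 1]

After move 6 (0->1):
Peg 0: []
Peg 1: [2]
Peg 2: [3, 1]

After move 7 (2->1):
Peg 0: []
Peg 1: [2, 1]
Peg 2: [3]

After move 8 (2->0):
Peg 0: [3]
Peg 1: [2, 1]
Peg 2: []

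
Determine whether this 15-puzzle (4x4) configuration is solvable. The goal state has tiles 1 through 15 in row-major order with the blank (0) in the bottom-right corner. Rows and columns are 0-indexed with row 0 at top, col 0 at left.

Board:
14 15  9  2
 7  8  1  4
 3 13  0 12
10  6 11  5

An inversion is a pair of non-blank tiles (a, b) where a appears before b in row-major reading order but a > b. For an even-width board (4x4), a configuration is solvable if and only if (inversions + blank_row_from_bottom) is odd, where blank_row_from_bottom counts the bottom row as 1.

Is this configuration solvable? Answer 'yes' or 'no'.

Answer: yes

Derivation:
Inversions: 59
Blank is in row 2 (0-indexed from top), which is row 2 counting from the bottom (bottom = 1).
59 + 2 = 61, which is odd, so the puzzle is solvable.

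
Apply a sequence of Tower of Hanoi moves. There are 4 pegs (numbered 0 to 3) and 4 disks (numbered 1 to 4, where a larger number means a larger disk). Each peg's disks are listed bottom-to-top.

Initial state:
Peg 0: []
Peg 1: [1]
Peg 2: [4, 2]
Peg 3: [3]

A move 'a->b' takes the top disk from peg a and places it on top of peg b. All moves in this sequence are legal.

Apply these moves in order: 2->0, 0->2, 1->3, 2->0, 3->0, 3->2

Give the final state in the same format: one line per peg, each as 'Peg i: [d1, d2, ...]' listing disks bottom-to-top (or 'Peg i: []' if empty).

After move 1 (2->0):
Peg 0: [2]
Peg 1: [1]
Peg 2: [4]
Peg 3: [3]

After move 2 (0->2):
Peg 0: []
Peg 1: [1]
Peg 2: [4, 2]
Peg 3: [3]

After move 3 (1->3):
Peg 0: []
Peg 1: []
Peg 2: [4, 2]
Peg 3: [3, 1]

After move 4 (2->0):
Peg 0: [2]
Peg 1: []
Peg 2: [4]
Peg 3: [3, 1]

After move 5 (3->0):
Peg 0: [2, 1]
Peg 1: []
Peg 2: [4]
Peg 3: [3]

After move 6 (3->2):
Peg 0: [2, 1]
Peg 1: []
Peg 2: [4, 3]
Peg 3: []

Answer: Peg 0: [2, 1]
Peg 1: []
Peg 2: [4, 3]
Peg 3: []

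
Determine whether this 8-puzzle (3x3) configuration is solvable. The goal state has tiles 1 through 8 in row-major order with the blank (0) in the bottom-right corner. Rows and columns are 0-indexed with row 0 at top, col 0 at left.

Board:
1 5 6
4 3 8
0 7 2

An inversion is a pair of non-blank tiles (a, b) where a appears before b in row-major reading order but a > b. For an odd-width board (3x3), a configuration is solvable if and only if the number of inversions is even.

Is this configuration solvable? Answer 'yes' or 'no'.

Inversions (pairs i<j in row-major order where tile[i] > tile[j] > 0): 12
12 is even, so the puzzle is solvable.

Answer: yes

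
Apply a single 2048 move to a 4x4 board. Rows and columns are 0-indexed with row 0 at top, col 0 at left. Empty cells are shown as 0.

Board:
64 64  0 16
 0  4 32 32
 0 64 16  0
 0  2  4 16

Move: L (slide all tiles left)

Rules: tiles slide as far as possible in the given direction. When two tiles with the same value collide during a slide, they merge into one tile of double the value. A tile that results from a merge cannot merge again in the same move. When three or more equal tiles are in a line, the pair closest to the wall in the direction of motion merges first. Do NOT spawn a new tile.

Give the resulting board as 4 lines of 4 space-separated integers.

Slide left:
row 0: [64, 64, 0, 16] -> [128, 16, 0, 0]
row 1: [0, 4, 32, 32] -> [4, 64, 0, 0]
row 2: [0, 64, 16, 0] -> [64, 16, 0, 0]
row 3: [0, 2, 4, 16] -> [2, 4, 16, 0]

Answer: 128  16   0   0
  4  64   0   0
 64  16   0   0
  2   4  16   0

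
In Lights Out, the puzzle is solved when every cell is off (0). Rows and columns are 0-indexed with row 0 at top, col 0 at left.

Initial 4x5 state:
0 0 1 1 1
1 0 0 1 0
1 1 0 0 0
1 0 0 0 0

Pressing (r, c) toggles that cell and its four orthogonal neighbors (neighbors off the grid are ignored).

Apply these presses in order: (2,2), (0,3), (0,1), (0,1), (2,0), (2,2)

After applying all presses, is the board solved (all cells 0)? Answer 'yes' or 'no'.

After press 1 at (2,2):
0 0 1 1 1
1 0 1 1 0
1 0 1 1 0
1 0 1 0 0

After press 2 at (0,3):
0 0 0 0 0
1 0 1 0 0
1 0 1 1 0
1 0 1 0 0

After press 3 at (0,1):
1 1 1 0 0
1 1 1 0 0
1 0 1 1 0
1 0 1 0 0

After press 4 at (0,1):
0 0 0 0 0
1 0 1 0 0
1 0 1 1 0
1 0 1 0 0

After press 5 at (2,0):
0 0 0 0 0
0 0 1 0 0
0 1 1 1 0
0 0 1 0 0

After press 6 at (2,2):
0 0 0 0 0
0 0 0 0 0
0 0 0 0 0
0 0 0 0 0

Lights still on: 0

Answer: yes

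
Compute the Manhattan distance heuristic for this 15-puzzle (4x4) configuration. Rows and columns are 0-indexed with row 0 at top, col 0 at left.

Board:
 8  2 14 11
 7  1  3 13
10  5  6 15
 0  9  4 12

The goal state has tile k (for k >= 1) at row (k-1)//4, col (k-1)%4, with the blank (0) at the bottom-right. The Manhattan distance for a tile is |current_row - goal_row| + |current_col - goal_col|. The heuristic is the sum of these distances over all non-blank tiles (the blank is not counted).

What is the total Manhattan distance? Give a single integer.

Tile 8: (0,0)->(1,3) = 4
Tile 2: (0,1)->(0,1) = 0
Tile 14: (0,2)->(3,1) = 4
Tile 11: (0,3)->(2,2) = 3
Tile 7: (1,0)->(1,2) = 2
Tile 1: (1,1)->(0,0) = 2
Tile 3: (1,2)->(0,2) = 1
Tile 13: (1,3)->(3,0) = 5
Tile 10: (2,0)->(2,1) = 1
Tile 5: (2,1)->(1,0) = 2
Tile 6: (2,2)->(1,1) = 2
Tile 15: (2,3)->(3,2) = 2
Tile 9: (3,1)->(2,0) = 2
Tile 4: (3,2)->(0,3) = 4
Tile 12: (3,3)->(2,3) = 1
Sum: 4 + 0 + 4 + 3 + 2 + 2 + 1 + 5 + 1 + 2 + 2 + 2 + 2 + 4 + 1 = 35

Answer: 35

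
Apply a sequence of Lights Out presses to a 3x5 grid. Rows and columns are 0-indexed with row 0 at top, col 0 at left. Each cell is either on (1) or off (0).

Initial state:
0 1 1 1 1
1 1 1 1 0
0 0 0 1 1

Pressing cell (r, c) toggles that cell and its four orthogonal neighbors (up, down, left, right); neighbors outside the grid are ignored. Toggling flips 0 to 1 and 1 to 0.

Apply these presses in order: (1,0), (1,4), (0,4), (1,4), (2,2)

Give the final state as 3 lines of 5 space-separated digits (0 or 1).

Answer: 1 1 1 0 0
0 0 0 1 1
1 1 1 0 1

Derivation:
After press 1 at (1,0):
1 1 1 1 1
0 0 1 1 0
1 0 0 1 1

After press 2 at (1,4):
1 1 1 1 0
0 0 1 0 1
1 0 0 1 0

After press 3 at (0,4):
1 1 1 0 1
0 0 1 0 0
1 0 0 1 0

After press 4 at (1,4):
1 1 1 0 0
0 0 1 1 1
1 0 0 1 1

After press 5 at (2,2):
1 1 1 0 0
0 0 0 1 1
1 1 1 0 1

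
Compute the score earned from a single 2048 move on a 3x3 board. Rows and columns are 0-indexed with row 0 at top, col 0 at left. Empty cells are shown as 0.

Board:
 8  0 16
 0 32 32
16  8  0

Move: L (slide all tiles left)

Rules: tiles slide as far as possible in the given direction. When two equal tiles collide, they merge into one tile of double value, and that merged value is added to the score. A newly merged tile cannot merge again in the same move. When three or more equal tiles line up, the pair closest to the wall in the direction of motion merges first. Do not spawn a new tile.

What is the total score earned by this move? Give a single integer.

Answer: 64

Derivation:
Slide left:
row 0: [8, 0, 16] -> [8, 16, 0]  score +0 (running 0)
row 1: [0, 32, 32] -> [64, 0, 0]  score +64 (running 64)
row 2: [16, 8, 0] -> [16, 8, 0]  score +0 (running 64)
Board after move:
 8 16  0
64  0  0
16  8  0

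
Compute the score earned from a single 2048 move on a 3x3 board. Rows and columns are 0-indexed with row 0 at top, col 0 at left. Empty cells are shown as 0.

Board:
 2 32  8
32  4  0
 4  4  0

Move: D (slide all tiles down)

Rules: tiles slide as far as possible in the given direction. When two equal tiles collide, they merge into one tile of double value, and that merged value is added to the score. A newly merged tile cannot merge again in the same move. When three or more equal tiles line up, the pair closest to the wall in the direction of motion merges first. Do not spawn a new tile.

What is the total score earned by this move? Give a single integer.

Slide down:
col 0: [2, 32, 4] -> [2, 32, 4]  score +0 (running 0)
col 1: [32, 4, 4] -> [0, 32, 8]  score +8 (running 8)
col 2: [8, 0, 0] -> [0, 0, 8]  score +0 (running 8)
Board after move:
 2  0  0
32 32  0
 4  8  8

Answer: 8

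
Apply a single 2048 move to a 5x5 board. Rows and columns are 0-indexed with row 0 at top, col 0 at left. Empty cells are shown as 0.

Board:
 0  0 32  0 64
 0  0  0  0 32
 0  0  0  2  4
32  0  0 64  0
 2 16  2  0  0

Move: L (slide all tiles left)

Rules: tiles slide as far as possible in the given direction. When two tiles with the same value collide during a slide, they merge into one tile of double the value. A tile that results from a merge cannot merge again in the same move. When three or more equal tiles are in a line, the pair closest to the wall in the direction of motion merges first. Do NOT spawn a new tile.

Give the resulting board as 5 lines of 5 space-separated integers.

Slide left:
row 0: [0, 0, 32, 0, 64] -> [32, 64, 0, 0, 0]
row 1: [0, 0, 0, 0, 32] -> [32, 0, 0, 0, 0]
row 2: [0, 0, 0, 2, 4] -> [2, 4, 0, 0, 0]
row 3: [32, 0, 0, 64, 0] -> [32, 64, 0, 0, 0]
row 4: [2, 16, 2, 0, 0] -> [2, 16, 2, 0, 0]

Answer: 32 64  0  0  0
32  0  0  0  0
 2  4  0  0  0
32 64  0  0  0
 2 16  2  0  0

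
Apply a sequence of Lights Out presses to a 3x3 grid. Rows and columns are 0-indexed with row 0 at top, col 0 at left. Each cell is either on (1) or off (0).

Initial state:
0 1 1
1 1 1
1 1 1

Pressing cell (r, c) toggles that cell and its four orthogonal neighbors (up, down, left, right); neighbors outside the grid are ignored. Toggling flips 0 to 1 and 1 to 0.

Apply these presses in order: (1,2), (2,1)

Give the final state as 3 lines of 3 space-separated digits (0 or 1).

After press 1 at (1,2):
0 1 0
1 0 0
1 1 0

After press 2 at (2,1):
0 1 0
1 1 0
0 0 1

Answer: 0 1 0
1 1 0
0 0 1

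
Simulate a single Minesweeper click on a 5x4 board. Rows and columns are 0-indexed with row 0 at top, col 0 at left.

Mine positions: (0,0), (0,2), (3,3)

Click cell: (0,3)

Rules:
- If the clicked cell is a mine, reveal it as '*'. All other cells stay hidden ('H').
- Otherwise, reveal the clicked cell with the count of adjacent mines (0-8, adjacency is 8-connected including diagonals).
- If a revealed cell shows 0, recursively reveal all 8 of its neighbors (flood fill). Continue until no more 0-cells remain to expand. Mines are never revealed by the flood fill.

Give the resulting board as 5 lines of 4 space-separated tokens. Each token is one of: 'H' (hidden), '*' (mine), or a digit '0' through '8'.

H H H 1
H H H H
H H H H
H H H H
H H H H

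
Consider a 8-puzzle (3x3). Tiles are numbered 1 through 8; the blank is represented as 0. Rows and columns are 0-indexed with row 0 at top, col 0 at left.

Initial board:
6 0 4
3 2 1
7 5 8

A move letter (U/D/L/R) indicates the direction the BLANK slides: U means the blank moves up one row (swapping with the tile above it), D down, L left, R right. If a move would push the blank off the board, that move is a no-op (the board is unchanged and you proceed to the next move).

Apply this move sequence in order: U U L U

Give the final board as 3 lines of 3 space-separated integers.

Answer: 0 6 4
3 2 1
7 5 8

Derivation:
After move 1 (U):
6 0 4
3 2 1
7 5 8

After move 2 (U):
6 0 4
3 2 1
7 5 8

After move 3 (L):
0 6 4
3 2 1
7 5 8

After move 4 (U):
0 6 4
3 2 1
7 5 8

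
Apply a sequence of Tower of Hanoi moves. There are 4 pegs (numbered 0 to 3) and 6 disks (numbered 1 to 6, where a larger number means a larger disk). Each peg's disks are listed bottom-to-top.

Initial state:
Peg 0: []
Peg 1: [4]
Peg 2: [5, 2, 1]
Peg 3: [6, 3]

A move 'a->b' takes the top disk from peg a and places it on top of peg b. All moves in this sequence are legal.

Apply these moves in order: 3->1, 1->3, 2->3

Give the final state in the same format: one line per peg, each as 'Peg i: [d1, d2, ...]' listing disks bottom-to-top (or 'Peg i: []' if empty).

After move 1 (3->1):
Peg 0: []
Peg 1: [4, 3]
Peg 2: [5, 2, 1]
Peg 3: [6]

After move 2 (1->3):
Peg 0: []
Peg 1: [4]
Peg 2: [5, 2, 1]
Peg 3: [6, 3]

After move 3 (2->3):
Peg 0: []
Peg 1: [4]
Peg 2: [5, 2]
Peg 3: [6, 3, 1]

Answer: Peg 0: []
Peg 1: [4]
Peg 2: [5, 2]
Peg 3: [6, 3, 1]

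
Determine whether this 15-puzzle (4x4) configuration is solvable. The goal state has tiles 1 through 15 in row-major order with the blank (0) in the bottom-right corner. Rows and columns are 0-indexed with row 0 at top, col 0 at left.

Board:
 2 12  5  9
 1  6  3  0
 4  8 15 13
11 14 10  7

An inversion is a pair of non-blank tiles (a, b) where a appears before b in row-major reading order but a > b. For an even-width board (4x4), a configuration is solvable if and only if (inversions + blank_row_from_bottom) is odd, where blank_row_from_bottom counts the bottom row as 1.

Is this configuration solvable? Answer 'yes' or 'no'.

Inversions: 36
Blank is in row 1 (0-indexed from top), which is row 3 counting from the bottom (bottom = 1).
36 + 3 = 39, which is odd, so the puzzle is solvable.

Answer: yes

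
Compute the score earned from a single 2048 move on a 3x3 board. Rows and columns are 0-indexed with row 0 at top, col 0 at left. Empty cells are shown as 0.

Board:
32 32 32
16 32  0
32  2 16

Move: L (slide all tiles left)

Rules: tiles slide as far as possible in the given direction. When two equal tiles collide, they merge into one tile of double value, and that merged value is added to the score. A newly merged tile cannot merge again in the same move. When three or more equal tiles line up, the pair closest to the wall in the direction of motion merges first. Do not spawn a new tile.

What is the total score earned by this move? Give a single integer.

Slide left:
row 0: [32, 32, 32] -> [64, 32, 0]  score +64 (running 64)
row 1: [16, 32, 0] -> [16, 32, 0]  score +0 (running 64)
row 2: [32, 2, 16] -> [32, 2, 16]  score +0 (running 64)
Board after move:
64 32  0
16 32  0
32  2 16

Answer: 64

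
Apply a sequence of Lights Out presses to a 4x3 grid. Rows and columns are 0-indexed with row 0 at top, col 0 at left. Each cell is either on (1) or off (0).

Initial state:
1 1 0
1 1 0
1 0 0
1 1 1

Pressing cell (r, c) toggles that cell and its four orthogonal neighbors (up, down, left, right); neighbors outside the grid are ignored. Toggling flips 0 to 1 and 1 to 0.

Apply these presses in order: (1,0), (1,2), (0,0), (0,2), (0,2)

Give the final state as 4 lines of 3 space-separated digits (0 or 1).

After press 1 at (1,0):
0 1 0
0 0 0
0 0 0
1 1 1

After press 2 at (1,2):
0 1 1
0 1 1
0 0 1
1 1 1

After press 3 at (0,0):
1 0 1
1 1 1
0 0 1
1 1 1

After press 4 at (0,2):
1 1 0
1 1 0
0 0 1
1 1 1

After press 5 at (0,2):
1 0 1
1 1 1
0 0 1
1 1 1

Answer: 1 0 1
1 1 1
0 0 1
1 1 1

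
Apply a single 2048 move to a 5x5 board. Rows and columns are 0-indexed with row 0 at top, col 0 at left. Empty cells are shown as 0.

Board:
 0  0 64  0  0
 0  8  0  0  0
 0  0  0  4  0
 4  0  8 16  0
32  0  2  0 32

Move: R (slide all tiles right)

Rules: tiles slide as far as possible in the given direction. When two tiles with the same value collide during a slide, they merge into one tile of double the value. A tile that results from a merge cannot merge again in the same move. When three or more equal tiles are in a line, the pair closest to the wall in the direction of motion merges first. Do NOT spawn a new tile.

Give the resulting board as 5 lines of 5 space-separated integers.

Slide right:
row 0: [0, 0, 64, 0, 0] -> [0, 0, 0, 0, 64]
row 1: [0, 8, 0, 0, 0] -> [0, 0, 0, 0, 8]
row 2: [0, 0, 0, 4, 0] -> [0, 0, 0, 0, 4]
row 3: [4, 0, 8, 16, 0] -> [0, 0, 4, 8, 16]
row 4: [32, 0, 2, 0, 32] -> [0, 0, 32, 2, 32]

Answer:  0  0  0  0 64
 0  0  0  0  8
 0  0  0  0  4
 0  0  4  8 16
 0  0 32  2 32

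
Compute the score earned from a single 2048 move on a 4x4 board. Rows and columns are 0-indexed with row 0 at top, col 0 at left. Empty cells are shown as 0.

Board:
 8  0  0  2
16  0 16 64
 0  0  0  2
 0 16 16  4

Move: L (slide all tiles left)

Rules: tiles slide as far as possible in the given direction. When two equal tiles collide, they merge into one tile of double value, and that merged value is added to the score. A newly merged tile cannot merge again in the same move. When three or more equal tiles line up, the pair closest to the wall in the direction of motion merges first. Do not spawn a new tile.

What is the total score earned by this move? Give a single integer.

Answer: 64

Derivation:
Slide left:
row 0: [8, 0, 0, 2] -> [8, 2, 0, 0]  score +0 (running 0)
row 1: [16, 0, 16, 64] -> [32, 64, 0, 0]  score +32 (running 32)
row 2: [0, 0, 0, 2] -> [2, 0, 0, 0]  score +0 (running 32)
row 3: [0, 16, 16, 4] -> [32, 4, 0, 0]  score +32 (running 64)
Board after move:
 8  2  0  0
32 64  0  0
 2  0  0  0
32  4  0  0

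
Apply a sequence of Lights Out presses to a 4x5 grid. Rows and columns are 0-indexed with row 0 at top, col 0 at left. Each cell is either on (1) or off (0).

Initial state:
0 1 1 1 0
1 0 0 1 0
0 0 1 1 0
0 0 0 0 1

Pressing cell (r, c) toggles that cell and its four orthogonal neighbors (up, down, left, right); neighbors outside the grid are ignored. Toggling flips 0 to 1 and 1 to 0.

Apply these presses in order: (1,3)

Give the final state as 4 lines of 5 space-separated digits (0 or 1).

After press 1 at (1,3):
0 1 1 0 0
1 0 1 0 1
0 0 1 0 0
0 0 0 0 1

Answer: 0 1 1 0 0
1 0 1 0 1
0 0 1 0 0
0 0 0 0 1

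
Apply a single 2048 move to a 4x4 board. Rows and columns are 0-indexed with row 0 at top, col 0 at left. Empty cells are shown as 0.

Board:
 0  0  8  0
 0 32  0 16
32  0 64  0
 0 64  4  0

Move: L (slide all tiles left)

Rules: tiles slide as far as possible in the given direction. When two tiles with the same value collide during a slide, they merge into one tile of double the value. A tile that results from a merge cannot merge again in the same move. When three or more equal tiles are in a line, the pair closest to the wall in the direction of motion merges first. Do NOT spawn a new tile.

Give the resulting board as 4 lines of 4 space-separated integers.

Answer:  8  0  0  0
32 16  0  0
32 64  0  0
64  4  0  0

Derivation:
Slide left:
row 0: [0, 0, 8, 0] -> [8, 0, 0, 0]
row 1: [0, 32, 0, 16] -> [32, 16, 0, 0]
row 2: [32, 0, 64, 0] -> [32, 64, 0, 0]
row 3: [0, 64, 4, 0] -> [64, 4, 0, 0]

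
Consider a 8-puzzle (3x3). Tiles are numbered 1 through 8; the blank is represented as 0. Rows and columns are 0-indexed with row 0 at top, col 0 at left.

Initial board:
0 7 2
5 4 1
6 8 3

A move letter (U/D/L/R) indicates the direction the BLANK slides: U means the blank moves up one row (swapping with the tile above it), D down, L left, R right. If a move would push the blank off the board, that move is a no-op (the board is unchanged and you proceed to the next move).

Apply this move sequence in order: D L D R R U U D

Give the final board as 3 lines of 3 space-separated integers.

After move 1 (D):
5 7 2
0 4 1
6 8 3

After move 2 (L):
5 7 2
0 4 1
6 8 3

After move 3 (D):
5 7 2
6 4 1
0 8 3

After move 4 (R):
5 7 2
6 4 1
8 0 3

After move 5 (R):
5 7 2
6 4 1
8 3 0

After move 6 (U):
5 7 2
6 4 0
8 3 1

After move 7 (U):
5 7 0
6 4 2
8 3 1

After move 8 (D):
5 7 2
6 4 0
8 3 1

Answer: 5 7 2
6 4 0
8 3 1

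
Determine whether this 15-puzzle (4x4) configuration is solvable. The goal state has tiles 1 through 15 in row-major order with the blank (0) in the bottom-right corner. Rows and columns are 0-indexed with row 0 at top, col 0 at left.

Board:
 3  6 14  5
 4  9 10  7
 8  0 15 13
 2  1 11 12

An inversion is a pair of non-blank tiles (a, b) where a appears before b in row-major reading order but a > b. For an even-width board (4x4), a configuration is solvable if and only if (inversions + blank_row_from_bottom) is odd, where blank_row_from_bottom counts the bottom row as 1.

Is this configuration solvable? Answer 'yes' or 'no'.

Inversions: 44
Blank is in row 2 (0-indexed from top), which is row 2 counting from the bottom (bottom = 1).
44 + 2 = 46, which is even, so the puzzle is not solvable.

Answer: no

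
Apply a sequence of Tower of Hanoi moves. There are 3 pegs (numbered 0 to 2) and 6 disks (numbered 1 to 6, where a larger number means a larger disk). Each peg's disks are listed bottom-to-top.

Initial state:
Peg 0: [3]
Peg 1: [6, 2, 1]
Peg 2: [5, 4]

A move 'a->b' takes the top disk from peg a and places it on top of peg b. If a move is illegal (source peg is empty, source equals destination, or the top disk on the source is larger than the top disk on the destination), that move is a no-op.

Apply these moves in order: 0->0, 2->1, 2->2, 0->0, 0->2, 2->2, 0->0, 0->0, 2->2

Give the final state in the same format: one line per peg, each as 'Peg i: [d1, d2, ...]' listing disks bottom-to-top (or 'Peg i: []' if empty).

After move 1 (0->0):
Peg 0: [3]
Peg 1: [6, 2, 1]
Peg 2: [5, 4]

After move 2 (2->1):
Peg 0: [3]
Peg 1: [6, 2, 1]
Peg 2: [5, 4]

After move 3 (2->2):
Peg 0: [3]
Peg 1: [6, 2, 1]
Peg 2: [5, 4]

After move 4 (0->0):
Peg 0: [3]
Peg 1: [6, 2, 1]
Peg 2: [5, 4]

After move 5 (0->2):
Peg 0: []
Peg 1: [6, 2, 1]
Peg 2: [5, 4, 3]

After move 6 (2->2):
Peg 0: []
Peg 1: [6, 2, 1]
Peg 2: [5, 4, 3]

After move 7 (0->0):
Peg 0: []
Peg 1: [6, 2, 1]
Peg 2: [5, 4, 3]

After move 8 (0->0):
Peg 0: []
Peg 1: [6, 2, 1]
Peg 2: [5, 4, 3]

After move 9 (2->2):
Peg 0: []
Peg 1: [6, 2, 1]
Peg 2: [5, 4, 3]

Answer: Peg 0: []
Peg 1: [6, 2, 1]
Peg 2: [5, 4, 3]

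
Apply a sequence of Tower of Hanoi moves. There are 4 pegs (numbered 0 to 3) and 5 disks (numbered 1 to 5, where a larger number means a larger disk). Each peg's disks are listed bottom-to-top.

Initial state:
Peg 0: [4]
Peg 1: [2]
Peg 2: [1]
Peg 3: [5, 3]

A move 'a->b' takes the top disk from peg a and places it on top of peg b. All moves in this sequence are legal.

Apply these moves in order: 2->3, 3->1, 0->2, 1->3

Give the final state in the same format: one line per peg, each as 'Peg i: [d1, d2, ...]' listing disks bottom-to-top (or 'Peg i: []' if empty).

Answer: Peg 0: []
Peg 1: [2]
Peg 2: [4]
Peg 3: [5, 3, 1]

Derivation:
After move 1 (2->3):
Peg 0: [4]
Peg 1: [2]
Peg 2: []
Peg 3: [5, 3, 1]

After move 2 (3->1):
Peg 0: [4]
Peg 1: [2, 1]
Peg 2: []
Peg 3: [5, 3]

After move 3 (0->2):
Peg 0: []
Peg 1: [2, 1]
Peg 2: [4]
Peg 3: [5, 3]

After move 4 (1->3):
Peg 0: []
Peg 1: [2]
Peg 2: [4]
Peg 3: [5, 3, 1]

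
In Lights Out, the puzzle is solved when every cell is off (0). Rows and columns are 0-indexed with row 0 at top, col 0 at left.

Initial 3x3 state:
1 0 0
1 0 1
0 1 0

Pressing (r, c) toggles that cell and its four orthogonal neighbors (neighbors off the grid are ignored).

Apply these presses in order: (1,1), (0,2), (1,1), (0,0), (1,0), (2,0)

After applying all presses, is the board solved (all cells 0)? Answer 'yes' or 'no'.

Answer: no

Derivation:
After press 1 at (1,1):
1 1 0
0 1 0
0 0 0

After press 2 at (0,2):
1 0 1
0 1 1
0 0 0

After press 3 at (1,1):
1 1 1
1 0 0
0 1 0

After press 4 at (0,0):
0 0 1
0 0 0
0 1 0

After press 5 at (1,0):
1 0 1
1 1 0
1 1 0

After press 6 at (2,0):
1 0 1
0 1 0
0 0 0

Lights still on: 3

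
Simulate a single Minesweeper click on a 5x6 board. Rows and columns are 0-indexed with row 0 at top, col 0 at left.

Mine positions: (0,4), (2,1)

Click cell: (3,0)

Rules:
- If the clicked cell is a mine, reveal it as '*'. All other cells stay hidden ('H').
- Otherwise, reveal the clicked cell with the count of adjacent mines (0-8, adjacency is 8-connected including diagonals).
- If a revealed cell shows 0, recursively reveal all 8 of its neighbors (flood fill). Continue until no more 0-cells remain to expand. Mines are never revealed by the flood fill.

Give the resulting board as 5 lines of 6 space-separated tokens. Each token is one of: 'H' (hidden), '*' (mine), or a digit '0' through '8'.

H H H H H H
H H H H H H
H H H H H H
1 H H H H H
H H H H H H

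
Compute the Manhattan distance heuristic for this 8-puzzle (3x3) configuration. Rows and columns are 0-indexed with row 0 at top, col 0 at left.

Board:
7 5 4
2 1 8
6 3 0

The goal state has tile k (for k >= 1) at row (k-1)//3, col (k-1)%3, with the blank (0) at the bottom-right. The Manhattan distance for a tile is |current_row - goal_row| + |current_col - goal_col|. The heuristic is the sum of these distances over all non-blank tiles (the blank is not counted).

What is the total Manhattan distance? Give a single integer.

Tile 7: at (0,0), goal (2,0), distance |0-2|+|0-0| = 2
Tile 5: at (0,1), goal (1,1), distance |0-1|+|1-1| = 1
Tile 4: at (0,2), goal (1,0), distance |0-1|+|2-0| = 3
Tile 2: at (1,0), goal (0,1), distance |1-0|+|0-1| = 2
Tile 1: at (1,1), goal (0,0), distance |1-0|+|1-0| = 2
Tile 8: at (1,2), goal (2,1), distance |1-2|+|2-1| = 2
Tile 6: at (2,0), goal (1,2), distance |2-1|+|0-2| = 3
Tile 3: at (2,1), goal (0,2), distance |2-0|+|1-2| = 3
Sum: 2 + 1 + 3 + 2 + 2 + 2 + 3 + 3 = 18

Answer: 18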